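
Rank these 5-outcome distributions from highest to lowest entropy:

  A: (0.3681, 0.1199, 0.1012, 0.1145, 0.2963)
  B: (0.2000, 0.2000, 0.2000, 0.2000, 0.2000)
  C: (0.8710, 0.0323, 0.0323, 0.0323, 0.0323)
B > A > C

Key insight: Entropy is maximized by uniform distributions and minimized by concentrated distributions.

- Uniform distributions have maximum entropy log₂(5) = 2.3219 bits
- The more "peaked" or concentrated a distribution, the lower its entropy

Entropies:
  H(A) = 2.1101 bits
  H(B) = 2.3219 bits
  H(C) = 0.8127 bits

Ranking: B > A > C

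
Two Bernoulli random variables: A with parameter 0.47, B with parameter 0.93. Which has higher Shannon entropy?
A

For binary distributions, entropy is maximized at p=0.5 and decreases as p moves toward 0 or 1.

H(A) = H(0.47) = 0.9974 bits
H(B) = H(0.93) = 0.3659 bits

Distribution A (p=0.47) is closer to uniform (p=0.5), so it has higher entropy.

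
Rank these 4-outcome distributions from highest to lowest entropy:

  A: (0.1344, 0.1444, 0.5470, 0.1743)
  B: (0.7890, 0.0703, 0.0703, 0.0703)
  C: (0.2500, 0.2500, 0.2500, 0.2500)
C > A > B

Key insight: Entropy is maximized by uniform distributions and minimized by concentrated distributions.

- Uniform distributions have maximum entropy log₂(4) = 2.0000 bits
- The more "peaked" or concentrated a distribution, the lower its entropy

Entropies:
  H(A) = 1.7076 bits
  H(B) = 1.0778 bits
  H(C) = 2.0000 bits

Ranking: C > A > B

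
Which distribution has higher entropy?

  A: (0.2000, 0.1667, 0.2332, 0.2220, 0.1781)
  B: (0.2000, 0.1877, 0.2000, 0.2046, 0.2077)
B

Both distributions are close to uniform, making this a harder comparison.

H(A) = 2.3104 bits
H(B) = 2.3211 bits

The distribution closer to uniform has higher entropy.
Answer: B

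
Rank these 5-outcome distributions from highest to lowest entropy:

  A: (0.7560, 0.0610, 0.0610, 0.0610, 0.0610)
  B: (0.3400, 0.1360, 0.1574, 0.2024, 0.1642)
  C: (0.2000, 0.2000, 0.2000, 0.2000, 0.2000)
C > B > A

Key insight: Entropy is maximized by uniform distributions and minimized by concentrated distributions.

- Uniform distributions have maximum entropy log₂(5) = 2.3219 bits
- The more "peaked" or concentrated a distribution, the lower its entropy

Entropies:
  H(A) = 1.2896 bits
  H(B) = 2.2349 bits
  H(C) = 2.3219 bits

Ranking: C > B > A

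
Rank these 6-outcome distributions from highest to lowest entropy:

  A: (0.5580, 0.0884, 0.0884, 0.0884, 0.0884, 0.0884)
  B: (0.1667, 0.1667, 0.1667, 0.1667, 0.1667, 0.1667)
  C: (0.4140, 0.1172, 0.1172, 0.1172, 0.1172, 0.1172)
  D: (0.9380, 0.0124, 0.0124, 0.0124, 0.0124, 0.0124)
B > C > A > D

Key insight: Entropy is maximized by uniform distributions and minimized by concentrated distributions.

Entropies:
  H(A) = 2.0166 bits
  H(B) = 2.5850 bits
  H(C) = 2.3392 bits
  H(D) = 0.4793 bits

Ranking: B > C > A > D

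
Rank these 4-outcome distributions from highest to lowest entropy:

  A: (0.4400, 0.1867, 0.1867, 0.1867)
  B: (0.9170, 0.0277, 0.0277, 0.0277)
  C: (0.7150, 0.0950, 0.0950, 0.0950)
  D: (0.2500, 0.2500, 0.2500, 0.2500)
D > A > C > B

Key insight: Entropy is maximized by uniform distributions and minimized by concentrated distributions.

Entropies:
  H(A) = 1.8772 bits
  H(B) = 0.5442 bits
  H(C) = 1.3139 bits
  H(D) = 2.0000 bits

Ranking: D > A > C > B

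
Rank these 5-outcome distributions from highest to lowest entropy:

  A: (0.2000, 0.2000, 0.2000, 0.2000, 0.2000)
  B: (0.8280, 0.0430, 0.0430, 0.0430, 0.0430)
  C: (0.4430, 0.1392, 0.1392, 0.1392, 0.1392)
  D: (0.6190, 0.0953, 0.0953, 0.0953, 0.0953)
A > C > D > B

Key insight: Entropy is maximized by uniform distributions and minimized by concentrated distributions.

Entropies:
  H(A) = 2.3219 bits
  H(B) = 1.0063 bits
  H(C) = 2.1046 bits
  H(D) = 1.7207 bits

Ranking: A > C > D > B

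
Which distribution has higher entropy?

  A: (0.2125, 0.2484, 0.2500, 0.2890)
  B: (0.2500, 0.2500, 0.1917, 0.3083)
A

Both distributions are close to uniform, making this a harder comparison.

H(A) = 1.9915 bits
H(B) = 1.9802 bits

The distribution closer to uniform has higher entropy.
Answer: A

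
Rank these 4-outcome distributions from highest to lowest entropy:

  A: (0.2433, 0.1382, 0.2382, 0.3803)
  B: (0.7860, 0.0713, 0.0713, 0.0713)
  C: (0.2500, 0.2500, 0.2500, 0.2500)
C > A > B

Key insight: Entropy is maximized by uniform distributions and minimized by concentrated distributions.

- Uniform distributions have maximum entropy log₂(4) = 2.0000 bits
- The more "peaked" or concentrated a distribution, the lower its entropy

Entropies:
  H(A) = 1.9142 bits
  H(B) = 1.0882 bits
  H(C) = 2.0000 bits

Ranking: C > A > B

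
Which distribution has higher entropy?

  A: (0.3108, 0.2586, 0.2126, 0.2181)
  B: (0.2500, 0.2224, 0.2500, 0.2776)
B

Both distributions are close to uniform, making this a harder comparison.

H(A) = 1.9826 bits
H(B) = 1.9956 bits

The distribution closer to uniform has higher entropy.
Answer: B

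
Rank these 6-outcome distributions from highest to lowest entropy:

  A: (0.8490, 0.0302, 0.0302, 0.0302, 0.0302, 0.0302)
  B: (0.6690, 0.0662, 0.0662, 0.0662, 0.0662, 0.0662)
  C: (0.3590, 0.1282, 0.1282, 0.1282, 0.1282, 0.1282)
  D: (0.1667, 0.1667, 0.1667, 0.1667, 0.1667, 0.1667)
D > C > B > A

Key insight: Entropy is maximized by uniform distributions and minimized by concentrated distributions.

Entropies:
  H(A) = 0.9629 bits
  H(B) = 1.6845 bits
  H(C) = 2.4302 bits
  H(D) = 2.5850 bits

Ranking: D > C > B > A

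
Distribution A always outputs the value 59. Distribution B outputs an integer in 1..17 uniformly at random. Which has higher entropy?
B

A is deterministic, so H(A) = 0. B is uniform over 17 outcomes, so H(B) = log₂(17) = 4.087 bits. Any distribution with genuine randomness has higher entropy than a deterministic one.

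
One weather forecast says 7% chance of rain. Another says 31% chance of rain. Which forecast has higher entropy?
31% forecast

Treat each forecast as a Bernoulli distribution. Binary entropy is maximized at p=0.5 and falls off symmetrically toward 0 or 1. The 31% forecast is closer to 50%, so it is more uncertain. H(7%) ≈ 0.366 bits, H(31%) ≈ 0.893 bits.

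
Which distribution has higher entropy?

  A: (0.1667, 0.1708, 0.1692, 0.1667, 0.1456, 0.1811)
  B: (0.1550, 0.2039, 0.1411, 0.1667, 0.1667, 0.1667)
A

Both distributions are close to uniform, making this a harder comparison.

H(A) = 2.5820 bits
H(B) = 2.5758 bits

The distribution closer to uniform has higher entropy.
Answer: A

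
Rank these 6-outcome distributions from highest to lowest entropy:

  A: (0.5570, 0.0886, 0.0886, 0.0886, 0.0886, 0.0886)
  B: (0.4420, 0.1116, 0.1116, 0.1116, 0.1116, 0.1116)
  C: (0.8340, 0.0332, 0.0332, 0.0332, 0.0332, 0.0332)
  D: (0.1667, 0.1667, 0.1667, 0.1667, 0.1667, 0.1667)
D > B > A > C

Key insight: Entropy is maximized by uniform distributions and minimized by concentrated distributions.

Entropies:
  H(A) = 2.0192 bits
  H(B) = 2.2859 bits
  H(C) = 1.0339 bits
  H(D) = 2.5850 bits

Ranking: D > B > A > C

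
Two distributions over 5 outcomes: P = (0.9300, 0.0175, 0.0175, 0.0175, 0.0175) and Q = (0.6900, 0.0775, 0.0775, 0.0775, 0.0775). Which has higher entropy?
Q

P is highly concentrated on one outcome (93%), making it nearly deterministic. Q spreads its mass more evenly (max 69%). The more spread-out distribution has higher entropy: H(P) ≈ 0.506 bits, H(Q) ≈ 1.513 bits.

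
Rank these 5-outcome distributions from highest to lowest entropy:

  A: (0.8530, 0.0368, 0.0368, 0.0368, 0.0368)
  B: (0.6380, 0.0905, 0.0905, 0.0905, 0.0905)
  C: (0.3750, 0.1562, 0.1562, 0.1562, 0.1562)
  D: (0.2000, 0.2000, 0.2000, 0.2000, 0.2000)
D > C > B > A

Key insight: Entropy is maximized by uniform distributions and minimized by concentrated distributions.

Entropies:
  H(A) = 0.8963 bits
  H(B) = 1.6683 bits
  H(C) = 2.2044 bits
  H(D) = 2.3219 bits

Ranking: D > C > B > A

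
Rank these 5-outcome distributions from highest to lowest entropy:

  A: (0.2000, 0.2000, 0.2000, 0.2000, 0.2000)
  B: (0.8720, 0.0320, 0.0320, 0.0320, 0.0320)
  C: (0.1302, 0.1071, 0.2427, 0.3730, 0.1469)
A > C > B

Key insight: Entropy is maximized by uniform distributions and minimized by concentrated distributions.

- Uniform distributions have maximum entropy log₂(5) = 2.3219 bits
- The more "peaked" or concentrated a distribution, the lower its entropy

Entropies:
  H(A) = 2.3219 bits
  H(B) = 0.8079 bits
  H(C) = 2.1612 bits

Ranking: A > C > B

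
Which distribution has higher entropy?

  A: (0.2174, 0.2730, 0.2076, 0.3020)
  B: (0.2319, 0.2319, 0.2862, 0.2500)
B

Both distributions are close to uniform, making this a harder comparison.

H(A) = 1.9825 bits
H(B) = 1.9944 bits

The distribution closer to uniform has higher entropy.
Answer: B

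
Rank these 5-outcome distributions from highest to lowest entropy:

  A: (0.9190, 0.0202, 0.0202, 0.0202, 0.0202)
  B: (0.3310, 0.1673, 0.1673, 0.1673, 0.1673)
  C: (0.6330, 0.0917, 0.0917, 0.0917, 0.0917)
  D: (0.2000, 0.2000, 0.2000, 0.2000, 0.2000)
D > B > C > A

Key insight: Entropy is maximized by uniform distributions and minimized by concentrated distributions.

Entropies:
  H(A) = 0.5677 bits
  H(B) = 2.2539 bits
  H(C) = 1.6823 bits
  H(D) = 2.3219 bits

Ranking: D > B > C > A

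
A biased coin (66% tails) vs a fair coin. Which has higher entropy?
Fair coin

The fair coin is uniform (p=0.5), maximizing binary entropy at 1 bit. The biased coin has H(0.66) ≈ 0.925 bits — its outcome is more predictable, so its entropy is lower.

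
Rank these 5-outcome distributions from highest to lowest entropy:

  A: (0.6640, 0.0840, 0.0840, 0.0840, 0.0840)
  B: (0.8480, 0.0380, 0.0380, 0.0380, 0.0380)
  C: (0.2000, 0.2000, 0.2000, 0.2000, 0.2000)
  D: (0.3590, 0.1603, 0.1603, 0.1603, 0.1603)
C > D > A > B

Key insight: Entropy is maximized by uniform distributions and minimized by concentrated distributions.

Entropies:
  H(A) = 1.5929 bits
  H(B) = 0.9188 bits
  H(C) = 2.3219 bits
  H(D) = 2.2238 bits

Ranking: C > D > A > B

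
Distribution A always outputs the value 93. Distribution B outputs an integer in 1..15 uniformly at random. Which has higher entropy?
B

A is deterministic, so H(A) = 0. B is uniform over 15 outcomes, so H(B) = log₂(15) = 3.907 bits. Any distribution with genuine randomness has higher entropy than a deterministic one.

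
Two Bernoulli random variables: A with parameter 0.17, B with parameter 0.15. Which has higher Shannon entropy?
A

For binary distributions, entropy is maximized at p=0.5 and decreases as p moves toward 0 or 1.

H(A) = H(0.17) = 0.6577 bits
H(B) = H(0.15) = 0.6098 bits

Distribution A (p=0.17) is closer to uniform (p=0.5), so it has higher entropy.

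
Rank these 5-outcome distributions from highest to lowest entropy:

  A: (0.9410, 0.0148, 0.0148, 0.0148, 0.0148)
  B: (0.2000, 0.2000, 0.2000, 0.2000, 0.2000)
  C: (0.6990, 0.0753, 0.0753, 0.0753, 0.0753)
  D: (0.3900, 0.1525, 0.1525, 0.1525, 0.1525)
B > D > C > A

Key insight: Entropy is maximized by uniform distributions and minimized by concentrated distributions.

Entropies:
  H(A) = 0.4415 bits
  H(B) = 2.3219 bits
  H(C) = 1.4845 bits
  H(D) = 2.1848 bits

Ranking: B > D > C > A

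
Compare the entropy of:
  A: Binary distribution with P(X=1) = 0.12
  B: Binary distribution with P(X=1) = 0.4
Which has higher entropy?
B

For binary distributions, entropy is maximized at p=0.5 and decreases as p moves toward 0 or 1.

H(A) = H(0.12) = 0.5294 bits
H(B) = H(0.4) = 0.9710 bits

Distribution B (p=0.4) is closer to uniform (p=0.5), so it has higher entropy.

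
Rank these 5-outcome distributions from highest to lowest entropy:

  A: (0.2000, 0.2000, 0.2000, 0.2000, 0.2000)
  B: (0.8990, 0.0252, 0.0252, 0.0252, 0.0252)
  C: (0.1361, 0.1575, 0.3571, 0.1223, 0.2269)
A > C > B

Key insight: Entropy is maximized by uniform distributions and minimized by concentrated distributions.

- Uniform distributions have maximum entropy log₂(5) = 2.3219 bits
- The more "peaked" or concentrated a distribution, the lower its entropy

Entropies:
  H(A) = 2.3219 bits
  H(B) = 0.6742 bits
  H(C) = 2.1985 bits

Ranking: A > C > B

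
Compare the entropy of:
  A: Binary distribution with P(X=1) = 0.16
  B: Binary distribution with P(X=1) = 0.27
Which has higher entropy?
B

For binary distributions, entropy is maximized at p=0.5 and decreases as p moves toward 0 or 1.

H(A) = H(0.16) = 0.6343 bits
H(B) = H(0.27) = 0.8415 bits

Distribution B (p=0.27) is closer to uniform (p=0.5), so it has higher entropy.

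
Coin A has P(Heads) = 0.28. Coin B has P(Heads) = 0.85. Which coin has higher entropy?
A

For binary distributions, entropy is maximized at p=0.5 and decreases as p moves toward 0 or 1.

H(A) = H(0.28) = 0.8555 bits
H(B) = H(0.85) = 0.6098 bits

Distribution A (p=0.28) is closer to uniform (p=0.5), so it has higher entropy.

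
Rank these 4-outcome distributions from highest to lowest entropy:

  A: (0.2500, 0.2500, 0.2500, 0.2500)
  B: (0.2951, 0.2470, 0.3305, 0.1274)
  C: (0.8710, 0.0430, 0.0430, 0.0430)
A > B > C

Key insight: Entropy is maximized by uniform distributions and minimized by concentrated distributions.

- Uniform distributions have maximum entropy log₂(4) = 2.0000 bits
- The more "peaked" or concentrated a distribution, the lower its entropy

Entropies:
  H(A) = 2.0000 bits
  H(B) = 1.9245 bits
  H(C) = 0.7591 bits

Ranking: A > B > C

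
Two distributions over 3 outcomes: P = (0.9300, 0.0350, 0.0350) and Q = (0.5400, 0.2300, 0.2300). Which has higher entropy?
Q

P is highly concentrated on one outcome (93%), making it nearly deterministic. Q spreads its mass more evenly (max 54%). The more spread-out distribution has higher entropy: H(P) ≈ 0.436 bits, H(Q) ≈ 1.455 bits.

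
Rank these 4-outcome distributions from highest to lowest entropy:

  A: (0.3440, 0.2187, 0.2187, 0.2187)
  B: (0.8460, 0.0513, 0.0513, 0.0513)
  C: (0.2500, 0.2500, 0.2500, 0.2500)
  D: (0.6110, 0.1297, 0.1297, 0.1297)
C > A > D > B

Key insight: Entropy is maximized by uniform distributions and minimized by concentrated distributions.

Entropies:
  H(A) = 1.9683 bits
  H(B) = 0.8638 bits
  H(C) = 2.0000 bits
  H(D) = 1.5807 bits

Ranking: C > A > D > B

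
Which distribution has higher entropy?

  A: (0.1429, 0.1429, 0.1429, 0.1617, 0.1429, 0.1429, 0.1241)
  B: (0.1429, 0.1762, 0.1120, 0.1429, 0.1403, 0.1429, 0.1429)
A

Both distributions are close to uniform, making this a harder comparison.

H(A) = 2.8038 bits
H(B) = 2.7969 bits

The distribution closer to uniform has higher entropy.
Answer: A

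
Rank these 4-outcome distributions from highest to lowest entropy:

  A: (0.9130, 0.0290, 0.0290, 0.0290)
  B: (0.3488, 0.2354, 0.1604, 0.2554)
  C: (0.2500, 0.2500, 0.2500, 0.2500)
C > B > A

Key insight: Entropy is maximized by uniform distributions and minimized by concentrated distributions.

- Uniform distributions have maximum entropy log₂(4) = 2.0000 bits
- The more "peaked" or concentrated a distribution, the lower its entropy

Entropies:
  H(A) = 0.5643 bits
  H(B) = 1.9477 bits
  H(C) = 2.0000 bits

Ranking: C > B > A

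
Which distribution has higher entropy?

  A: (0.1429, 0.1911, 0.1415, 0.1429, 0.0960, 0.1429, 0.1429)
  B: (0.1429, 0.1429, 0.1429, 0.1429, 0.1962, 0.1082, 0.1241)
B

Both distributions are close to uniform, making this a harder comparison.

H(A) = 2.7842 bits
H(B) = 2.7860 bits

The distribution closer to uniform has higher entropy.
Answer: B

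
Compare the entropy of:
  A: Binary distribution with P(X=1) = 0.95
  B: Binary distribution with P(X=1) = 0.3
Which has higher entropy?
B

For binary distributions, entropy is maximized at p=0.5 and decreases as p moves toward 0 or 1.

H(A) = H(0.95) = 0.2864 bits
H(B) = H(0.3) = 0.8813 bits

Distribution B (p=0.3) is closer to uniform (p=0.5), so it has higher entropy.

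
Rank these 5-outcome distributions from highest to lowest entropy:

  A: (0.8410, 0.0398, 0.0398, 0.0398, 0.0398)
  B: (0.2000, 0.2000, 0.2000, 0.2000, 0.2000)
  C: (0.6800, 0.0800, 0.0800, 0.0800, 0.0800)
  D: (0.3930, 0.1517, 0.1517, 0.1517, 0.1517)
B > D > C > A

Key insight: Entropy is maximized by uniform distributions and minimized by concentrated distributions.

Entropies:
  H(A) = 0.9499 bits
  H(B) = 2.3219 bits
  H(C) = 1.5444 bits
  H(D) = 2.1807 bits

Ranking: B > D > C > A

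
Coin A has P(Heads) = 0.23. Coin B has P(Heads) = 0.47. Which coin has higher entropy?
B

For binary distributions, entropy is maximized at p=0.5 and decreases as p moves toward 0 or 1.

H(A) = H(0.23) = 0.7780 bits
H(B) = H(0.47) = 0.9974 bits

Distribution B (p=0.47) is closer to uniform (p=0.5), so it has higher entropy.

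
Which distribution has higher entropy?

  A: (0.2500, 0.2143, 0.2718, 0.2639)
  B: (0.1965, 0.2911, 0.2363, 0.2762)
A

Both distributions are close to uniform, making this a harder comparison.

H(A) = 1.9942 bits
H(B) = 1.9840 bits

The distribution closer to uniform has higher entropy.
Answer: A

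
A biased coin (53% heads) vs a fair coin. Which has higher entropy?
Fair coin

The fair coin is uniform (p=0.5), maximizing binary entropy at 1 bit. The biased coin has H(0.53) ≈ 0.997 bits — its outcome is more predictable, so its entropy is lower.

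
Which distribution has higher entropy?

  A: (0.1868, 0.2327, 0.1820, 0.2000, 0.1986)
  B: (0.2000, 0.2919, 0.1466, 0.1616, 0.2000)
A

Both distributions are close to uniform, making this a harder comparison.

H(A) = 2.3164 bits
H(B) = 2.2782 bits

The distribution closer to uniform has higher entropy.
Answer: A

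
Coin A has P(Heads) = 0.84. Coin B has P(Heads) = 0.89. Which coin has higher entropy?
A

For binary distributions, entropy is maximized at p=0.5 and decreases as p moves toward 0 or 1.

H(A) = H(0.84) = 0.6343 bits
H(B) = H(0.89) = 0.4999 bits

Distribution A (p=0.84) is closer to uniform (p=0.5), so it has higher entropy.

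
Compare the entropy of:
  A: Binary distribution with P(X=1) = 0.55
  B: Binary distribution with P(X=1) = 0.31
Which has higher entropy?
A

For binary distributions, entropy is maximized at p=0.5 and decreases as p moves toward 0 or 1.

H(A) = H(0.55) = 0.9928 bits
H(B) = H(0.31) = 0.8932 bits

Distribution A (p=0.55) is closer to uniform (p=0.5), so it has higher entropy.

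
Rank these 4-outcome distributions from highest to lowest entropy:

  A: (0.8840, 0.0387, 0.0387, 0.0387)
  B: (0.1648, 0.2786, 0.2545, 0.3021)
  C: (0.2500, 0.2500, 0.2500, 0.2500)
C > B > A

Key insight: Entropy is maximized by uniform distributions and minimized by concentrated distributions.

- Uniform distributions have maximum entropy log₂(4) = 2.0000 bits
- The more "peaked" or concentrated a distribution, the lower its entropy

Entropies:
  H(A) = 0.7016 bits
  H(B) = 1.9665 bits
  H(C) = 2.0000 bits

Ranking: C > B > A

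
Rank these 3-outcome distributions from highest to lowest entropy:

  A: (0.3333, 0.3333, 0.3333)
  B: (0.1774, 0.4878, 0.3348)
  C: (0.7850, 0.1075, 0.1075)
A > B > C

Key insight: Entropy is maximized by uniform distributions and minimized by concentrated distributions.

- Uniform distributions have maximum entropy log₂(3) = 1.5850 bits
- The more "peaked" or concentrated a distribution, the lower its entropy

Entropies:
  H(A) = 1.5850 bits
  H(B) = 1.4763 bits
  H(C) = 0.9659 bits

Ranking: A > B > C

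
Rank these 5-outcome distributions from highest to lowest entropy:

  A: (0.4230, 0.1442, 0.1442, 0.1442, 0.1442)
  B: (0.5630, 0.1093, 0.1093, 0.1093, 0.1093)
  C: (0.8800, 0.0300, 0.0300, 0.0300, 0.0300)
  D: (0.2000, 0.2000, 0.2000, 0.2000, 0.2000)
D > A > B > C

Key insight: Entropy is maximized by uniform distributions and minimized by concentrated distributions.

Entropies:
  H(A) = 2.1368 bits
  H(B) = 1.8625 bits
  H(C) = 0.7694 bits
  H(D) = 2.3219 bits

Ranking: D > A > B > C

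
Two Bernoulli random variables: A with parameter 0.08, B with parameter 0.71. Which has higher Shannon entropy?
B

For binary distributions, entropy is maximized at p=0.5 and decreases as p moves toward 0 or 1.

H(A) = H(0.08) = 0.4022 bits
H(B) = H(0.71) = 0.8687 bits

Distribution B (p=0.71) is closer to uniform (p=0.5), so it has higher entropy.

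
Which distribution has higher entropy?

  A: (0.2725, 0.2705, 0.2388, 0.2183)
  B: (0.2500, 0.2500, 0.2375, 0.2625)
B

Both distributions are close to uniform, making this a harder comparison.

H(A) = 1.9940 bits
H(B) = 1.9991 bits

The distribution closer to uniform has higher entropy.
Answer: B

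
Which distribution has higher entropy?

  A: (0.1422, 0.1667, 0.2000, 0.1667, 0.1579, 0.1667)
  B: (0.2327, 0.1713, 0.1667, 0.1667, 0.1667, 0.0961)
A

Both distributions are close to uniform, making this a harder comparison.

H(A) = 2.5774 bits
H(B) = 2.5426 bits

The distribution closer to uniform has higher entropy.
Answer: A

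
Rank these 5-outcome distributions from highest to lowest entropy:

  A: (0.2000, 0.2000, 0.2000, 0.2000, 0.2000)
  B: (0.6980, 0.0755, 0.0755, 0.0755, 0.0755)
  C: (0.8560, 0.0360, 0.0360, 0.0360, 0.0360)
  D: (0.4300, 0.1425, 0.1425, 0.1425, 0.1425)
A > D > B > C

Key insight: Entropy is maximized by uniform distributions and minimized by concentrated distributions.

Entropies:
  H(A) = 2.3219 bits
  H(B) = 1.4877 bits
  H(C) = 0.8826 bits
  H(D) = 2.1258 bits

Ranking: A > D > B > C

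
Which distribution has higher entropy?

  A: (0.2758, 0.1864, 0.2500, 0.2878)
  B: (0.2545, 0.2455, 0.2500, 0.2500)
B

Both distributions are close to uniform, making this a harder comparison.

H(A) = 1.9814 bits
H(B) = 1.9999 bits

The distribution closer to uniform has higher entropy.
Answer: B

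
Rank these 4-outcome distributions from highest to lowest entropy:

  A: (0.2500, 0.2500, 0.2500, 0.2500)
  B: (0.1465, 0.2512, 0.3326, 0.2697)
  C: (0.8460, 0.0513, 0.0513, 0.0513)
A > B > C

Key insight: Entropy is maximized by uniform distributions and minimized by concentrated distributions.

- Uniform distributions have maximum entropy log₂(4) = 2.0000 bits
- The more "peaked" or concentrated a distribution, the lower its entropy

Entropies:
  H(A) = 2.0000 bits
  H(B) = 1.9447 bits
  H(C) = 0.8638 bits

Ranking: A > B > C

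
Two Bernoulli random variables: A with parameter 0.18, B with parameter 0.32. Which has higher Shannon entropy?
B

For binary distributions, entropy is maximized at p=0.5 and decreases as p moves toward 0 or 1.

H(A) = H(0.18) = 0.6801 bits
H(B) = H(0.32) = 0.9044 bits

Distribution B (p=0.32) is closer to uniform (p=0.5), so it has higher entropy.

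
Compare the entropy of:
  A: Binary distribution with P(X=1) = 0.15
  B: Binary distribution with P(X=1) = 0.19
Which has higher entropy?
B

For binary distributions, entropy is maximized at p=0.5 and decreases as p moves toward 0 or 1.

H(A) = H(0.15) = 0.6098 bits
H(B) = H(0.19) = 0.7015 bits

Distribution B (p=0.19) is closer to uniform (p=0.5), so it has higher entropy.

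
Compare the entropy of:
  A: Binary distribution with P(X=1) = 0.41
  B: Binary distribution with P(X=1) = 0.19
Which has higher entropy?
A

For binary distributions, entropy is maximized at p=0.5 and decreases as p moves toward 0 or 1.

H(A) = H(0.41) = 0.9765 bits
H(B) = H(0.19) = 0.7015 bits

Distribution A (p=0.41) is closer to uniform (p=0.5), so it has higher entropy.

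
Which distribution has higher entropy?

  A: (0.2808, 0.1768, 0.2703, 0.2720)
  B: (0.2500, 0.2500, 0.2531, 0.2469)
B

Both distributions are close to uniform, making this a harder comparison.

H(A) = 1.9776 bits
H(B) = 1.9999 bits

The distribution closer to uniform has higher entropy.
Answer: B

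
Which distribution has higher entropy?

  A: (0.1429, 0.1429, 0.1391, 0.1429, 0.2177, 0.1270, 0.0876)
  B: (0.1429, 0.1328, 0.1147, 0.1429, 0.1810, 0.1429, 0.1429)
B

Both distributions are close to uniform, making this a harder comparison.

H(A) = 2.7637 bits
H(B) = 2.7958 bits

The distribution closer to uniform has higher entropy.
Answer: B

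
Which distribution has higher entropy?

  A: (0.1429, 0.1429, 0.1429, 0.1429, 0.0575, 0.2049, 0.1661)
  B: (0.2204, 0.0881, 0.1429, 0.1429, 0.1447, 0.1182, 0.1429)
B

Both distributions are close to uniform, making this a harder comparison.

H(A) = 2.7401 bits
H(B) = 2.7605 bits

The distribution closer to uniform has higher entropy.
Answer: B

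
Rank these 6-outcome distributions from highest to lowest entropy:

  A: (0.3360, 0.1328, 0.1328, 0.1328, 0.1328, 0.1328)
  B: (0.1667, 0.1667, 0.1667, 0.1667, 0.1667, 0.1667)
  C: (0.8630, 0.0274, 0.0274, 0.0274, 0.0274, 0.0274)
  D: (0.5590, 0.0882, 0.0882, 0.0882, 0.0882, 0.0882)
B > A > D > C

Key insight: Entropy is maximized by uniform distributions and minimized by concentrated distributions.

Entropies:
  H(A) = 2.4627 bits
  H(B) = 2.5850 bits
  H(C) = 0.8944 bits
  H(D) = 2.0139 bits

Ranking: B > A > D > C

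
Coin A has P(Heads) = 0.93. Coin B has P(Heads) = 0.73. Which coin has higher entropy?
B

For binary distributions, entropy is maximized at p=0.5 and decreases as p moves toward 0 or 1.

H(A) = H(0.93) = 0.3659 bits
H(B) = H(0.73) = 0.8415 bits

Distribution B (p=0.73) is closer to uniform (p=0.5), so it has higher entropy.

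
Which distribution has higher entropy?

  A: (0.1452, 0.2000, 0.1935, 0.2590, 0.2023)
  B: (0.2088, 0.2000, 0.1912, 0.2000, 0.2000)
B

Both distributions are close to uniform, making this a harder comparison.

H(A) = 2.2983 bits
H(B) = 2.3214 bits

The distribution closer to uniform has higher entropy.
Answer: B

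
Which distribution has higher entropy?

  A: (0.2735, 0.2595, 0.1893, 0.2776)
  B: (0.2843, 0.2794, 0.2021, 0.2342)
B

Both distributions are close to uniform, making this a harder comparison.

H(A) = 1.9845 bits
H(B) = 1.9865 bits

The distribution closer to uniform has higher entropy.
Answer: B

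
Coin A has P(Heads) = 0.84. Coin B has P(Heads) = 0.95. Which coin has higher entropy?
A

For binary distributions, entropy is maximized at p=0.5 and decreases as p moves toward 0 or 1.

H(A) = H(0.84) = 0.6343 bits
H(B) = H(0.95) = 0.2864 bits

Distribution A (p=0.84) is closer to uniform (p=0.5), so it has higher entropy.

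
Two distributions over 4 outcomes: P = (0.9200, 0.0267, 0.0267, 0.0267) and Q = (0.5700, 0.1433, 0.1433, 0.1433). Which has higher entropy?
Q

P is highly concentrated on one outcome (92%), making it nearly deterministic. Q spreads its mass more evenly (max 57%). The more spread-out distribution has higher entropy: H(P) ≈ 0.529 bits, H(Q) ≈ 1.667 bits.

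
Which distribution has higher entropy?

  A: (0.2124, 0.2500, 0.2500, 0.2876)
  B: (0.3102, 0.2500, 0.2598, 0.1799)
A

Both distributions are close to uniform, making this a harder comparison.

H(A) = 1.9918 bits
H(B) = 1.9743 bits

The distribution closer to uniform has higher entropy.
Answer: A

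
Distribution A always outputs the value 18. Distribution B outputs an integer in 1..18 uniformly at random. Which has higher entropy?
B

A is deterministic, so H(A) = 0. B is uniform over 18 outcomes, so H(B) = log₂(18) = 4.170 bits. Any distribution with genuine randomness has higher entropy than a deterministic one.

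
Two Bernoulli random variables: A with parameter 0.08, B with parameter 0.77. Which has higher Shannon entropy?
B

For binary distributions, entropy is maximized at p=0.5 and decreases as p moves toward 0 or 1.

H(A) = H(0.08) = 0.4022 bits
H(B) = H(0.77) = 0.7780 bits

Distribution B (p=0.77) is closer to uniform (p=0.5), so it has higher entropy.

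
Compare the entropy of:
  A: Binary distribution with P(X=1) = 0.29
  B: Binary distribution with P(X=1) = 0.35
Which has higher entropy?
B

For binary distributions, entropy is maximized at p=0.5 and decreases as p moves toward 0 or 1.

H(A) = H(0.29) = 0.8687 bits
H(B) = H(0.35) = 0.9341 bits

Distribution B (p=0.35) is closer to uniform (p=0.5), so it has higher entropy.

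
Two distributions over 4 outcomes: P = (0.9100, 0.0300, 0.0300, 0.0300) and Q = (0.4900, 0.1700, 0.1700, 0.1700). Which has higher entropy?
Q

P is highly concentrated on one outcome (91%), making it nearly deterministic. Q spreads its mass more evenly (max 49%). The more spread-out distribution has higher entropy: H(P) ≈ 0.579 bits, H(Q) ≈ 1.808 bits.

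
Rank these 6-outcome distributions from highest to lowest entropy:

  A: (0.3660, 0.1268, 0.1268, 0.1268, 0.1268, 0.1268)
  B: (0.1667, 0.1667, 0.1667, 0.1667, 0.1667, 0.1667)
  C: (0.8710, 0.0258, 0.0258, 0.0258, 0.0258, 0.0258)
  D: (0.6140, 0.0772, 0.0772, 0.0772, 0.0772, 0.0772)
B > A > D > C

Key insight: Entropy is maximized by uniform distributions and minimized by concentrated distributions.

Entropies:
  H(A) = 2.4197 bits
  H(B) = 2.5850 bits
  H(C) = 0.8542 bits
  H(D) = 1.8584 bits

Ranking: B > A > D > C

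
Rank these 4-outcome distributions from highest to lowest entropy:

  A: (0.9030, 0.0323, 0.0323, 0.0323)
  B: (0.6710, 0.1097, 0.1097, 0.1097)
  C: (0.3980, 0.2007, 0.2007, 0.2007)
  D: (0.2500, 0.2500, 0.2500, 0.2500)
D > C > B > A

Key insight: Entropy is maximized by uniform distributions and minimized by concentrated distributions.

Entropies:
  H(A) = 0.6132 bits
  H(B) = 1.4354 bits
  H(C) = 1.9239 bits
  H(D) = 2.0000 bits

Ranking: D > C > B > A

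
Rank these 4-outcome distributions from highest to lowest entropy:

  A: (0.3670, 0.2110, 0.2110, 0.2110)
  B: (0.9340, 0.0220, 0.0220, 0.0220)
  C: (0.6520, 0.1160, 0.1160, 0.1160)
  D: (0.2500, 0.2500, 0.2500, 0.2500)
D > A > C > B

Key insight: Entropy is maximized by uniform distributions and minimized by concentrated distributions.

Entropies:
  H(A) = 1.9516 bits
  H(B) = 0.4554 bits
  H(C) = 1.4838 bits
  H(D) = 2.0000 bits

Ranking: D > A > C > B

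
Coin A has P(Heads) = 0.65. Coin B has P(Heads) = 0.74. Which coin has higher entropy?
A

For binary distributions, entropy is maximized at p=0.5 and decreases as p moves toward 0 or 1.

H(A) = H(0.65) = 0.9341 bits
H(B) = H(0.74) = 0.8267 bits

Distribution A (p=0.65) is closer to uniform (p=0.5), so it has higher entropy.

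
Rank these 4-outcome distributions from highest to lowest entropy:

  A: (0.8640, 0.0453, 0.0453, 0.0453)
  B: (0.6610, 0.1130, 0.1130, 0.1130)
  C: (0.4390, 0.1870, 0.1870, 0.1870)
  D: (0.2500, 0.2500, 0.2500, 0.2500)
D > C > B > A

Key insight: Entropy is maximized by uniform distributions and minimized by concentrated distributions.

Entropies:
  H(A) = 0.7892 bits
  H(B) = 1.4612 bits
  H(C) = 1.8784 bits
  H(D) = 2.0000 bits

Ranking: D > C > B > A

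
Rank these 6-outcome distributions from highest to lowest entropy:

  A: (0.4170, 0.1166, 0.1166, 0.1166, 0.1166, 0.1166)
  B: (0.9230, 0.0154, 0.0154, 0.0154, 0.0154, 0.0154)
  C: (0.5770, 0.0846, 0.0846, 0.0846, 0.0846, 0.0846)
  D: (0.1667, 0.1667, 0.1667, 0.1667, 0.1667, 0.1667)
D > A > C > B

Key insight: Entropy is maximized by uniform distributions and minimized by concentrated distributions.

Entropies:
  H(A) = 2.3337 bits
  H(B) = 0.5703 bits
  H(C) = 1.9650 bits
  H(D) = 2.5850 bits

Ranking: D > A > C > B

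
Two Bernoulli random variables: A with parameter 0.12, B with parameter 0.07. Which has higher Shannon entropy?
A

For binary distributions, entropy is maximized at p=0.5 and decreases as p moves toward 0 or 1.

H(A) = H(0.12) = 0.5294 bits
H(B) = H(0.07) = 0.3659 bits

Distribution A (p=0.12) is closer to uniform (p=0.5), so it has higher entropy.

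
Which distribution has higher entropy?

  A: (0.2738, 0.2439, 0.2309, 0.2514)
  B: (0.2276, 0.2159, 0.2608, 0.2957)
A

Both distributions are close to uniform, making this a harder comparison.

H(A) = 1.9972 bits
H(B) = 1.9890 bits

The distribution closer to uniform has higher entropy.
Answer: A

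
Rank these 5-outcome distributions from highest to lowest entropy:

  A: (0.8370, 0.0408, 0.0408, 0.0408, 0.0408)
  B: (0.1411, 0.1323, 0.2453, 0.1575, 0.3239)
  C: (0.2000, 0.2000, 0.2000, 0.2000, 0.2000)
C > B > A

Key insight: Entropy is maximized by uniform distributions and minimized by concentrated distributions.

- Uniform distributions have maximum entropy log₂(5) = 2.3219 bits
- The more "peaked" or concentrated a distribution, the lower its entropy

Entropies:
  H(A) = 0.9674 bits
  H(B) = 2.2287 bits
  H(C) = 2.3219 bits

Ranking: C > B > A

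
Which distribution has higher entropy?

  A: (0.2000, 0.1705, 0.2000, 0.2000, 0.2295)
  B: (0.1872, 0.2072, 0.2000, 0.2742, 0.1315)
A

Both distributions are close to uniform, making this a harder comparison.

H(A) = 2.3156 bits
H(B) = 2.2841 bits

The distribution closer to uniform has higher entropy.
Answer: A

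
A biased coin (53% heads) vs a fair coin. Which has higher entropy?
Fair coin

The fair coin is uniform (p=0.5), maximizing binary entropy at 1 bit. The biased coin has H(0.53) ≈ 0.997 bits — its outcome is more predictable, so its entropy is lower.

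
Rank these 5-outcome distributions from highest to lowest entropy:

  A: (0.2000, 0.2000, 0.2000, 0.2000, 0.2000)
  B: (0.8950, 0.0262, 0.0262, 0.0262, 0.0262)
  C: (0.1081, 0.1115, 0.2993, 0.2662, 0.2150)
A > C > B

Key insight: Entropy is maximized by uniform distributions and minimized by concentrated distributions.

- Uniform distributions have maximum entropy log₂(5) = 2.3219 bits
- The more "peaked" or concentrated a distribution, the lower its entropy

Entropies:
  H(A) = 2.3219 bits
  H(B) = 0.6946 bits
  H(C) = 2.2057 bits

Ranking: A > C > B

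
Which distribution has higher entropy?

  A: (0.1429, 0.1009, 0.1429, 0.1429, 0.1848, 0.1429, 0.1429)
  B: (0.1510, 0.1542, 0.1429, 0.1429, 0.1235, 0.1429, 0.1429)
B

Both distributions are close to uniform, making this a harder comparison.

H(A) = 2.7893 bits
H(B) = 2.8044 bits

The distribution closer to uniform has higher entropy.
Answer: B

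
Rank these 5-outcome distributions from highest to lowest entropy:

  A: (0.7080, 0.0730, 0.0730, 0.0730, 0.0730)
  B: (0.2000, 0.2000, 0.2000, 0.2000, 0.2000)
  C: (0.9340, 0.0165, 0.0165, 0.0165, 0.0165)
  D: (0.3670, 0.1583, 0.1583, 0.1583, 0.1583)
B > D > A > C

Key insight: Entropy is maximized by uniform distributions and minimized by concentrated distributions.

Entropies:
  H(A) = 1.4553 bits
  H(B) = 2.3219 bits
  H(C) = 0.4828 bits
  H(D) = 2.2143 bits

Ranking: B > D > A > C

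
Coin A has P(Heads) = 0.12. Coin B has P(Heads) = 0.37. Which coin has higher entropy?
B

For binary distributions, entropy is maximized at p=0.5 and decreases as p moves toward 0 or 1.

H(A) = H(0.12) = 0.5294 bits
H(B) = H(0.37) = 0.9507 bits

Distribution B (p=0.37) is closer to uniform (p=0.5), so it has higher entropy.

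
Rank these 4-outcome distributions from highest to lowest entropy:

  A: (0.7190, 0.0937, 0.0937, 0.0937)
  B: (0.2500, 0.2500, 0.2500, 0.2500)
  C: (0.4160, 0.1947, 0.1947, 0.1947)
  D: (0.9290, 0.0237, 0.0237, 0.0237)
B > C > A > D

Key insight: Entropy is maximized by uniform distributions and minimized by concentrated distributions.

Entropies:
  H(A) = 1.3022 bits
  H(B) = 2.0000 bits
  H(C) = 1.9052 bits
  H(D) = 0.4822 bits

Ranking: B > C > A > D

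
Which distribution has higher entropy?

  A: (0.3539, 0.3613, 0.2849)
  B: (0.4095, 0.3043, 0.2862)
A

Both distributions are close to uniform, making this a harder comparison.

H(A) = 1.5771 bits
H(B) = 1.5663 bits

The distribution closer to uniform has higher entropy.
Answer: A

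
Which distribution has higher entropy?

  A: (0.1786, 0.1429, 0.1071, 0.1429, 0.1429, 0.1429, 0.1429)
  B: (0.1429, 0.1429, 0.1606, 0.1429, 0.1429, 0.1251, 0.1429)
B

Both distributions are close to uniform, making this a harder comparison.

H(A) = 2.7943 bits
H(B) = 2.8042 bits

The distribution closer to uniform has higher entropy.
Answer: B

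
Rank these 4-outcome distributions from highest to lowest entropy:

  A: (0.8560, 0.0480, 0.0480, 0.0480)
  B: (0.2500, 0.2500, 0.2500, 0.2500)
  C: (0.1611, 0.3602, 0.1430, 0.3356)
B > C > A

Key insight: Entropy is maximized by uniform distributions and minimized by concentrated distributions.

- Uniform distributions have maximum entropy log₂(4) = 2.0000 bits
- The more "peaked" or concentrated a distribution, the lower its entropy

Entropies:
  H(A) = 0.8229 bits
  H(B) = 2.0000 bits
  H(C) = 1.8849 bits

Ranking: B > C > A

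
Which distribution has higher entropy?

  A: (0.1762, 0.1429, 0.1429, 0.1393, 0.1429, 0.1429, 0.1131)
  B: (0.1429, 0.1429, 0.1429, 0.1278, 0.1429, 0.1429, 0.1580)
B

Both distributions are close to uniform, making this a harder comparison.

H(A) = 2.7973 bits
H(B) = 2.8050 bits

The distribution closer to uniform has higher entropy.
Answer: B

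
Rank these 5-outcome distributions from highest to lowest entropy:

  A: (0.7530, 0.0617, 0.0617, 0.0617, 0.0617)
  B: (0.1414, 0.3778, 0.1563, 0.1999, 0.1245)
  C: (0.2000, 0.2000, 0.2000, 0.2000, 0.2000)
C > B > A

Key insight: Entropy is maximized by uniform distributions and minimized by concentrated distributions.

- Uniform distributions have maximum entropy log₂(5) = 2.3219 bits
- The more "peaked" or concentrated a distribution, the lower its entropy

Entropies:
  H(A) = 1.3005 bits
  H(B) = 2.1867 bits
  H(C) = 2.3219 bits

Ranking: C > B > A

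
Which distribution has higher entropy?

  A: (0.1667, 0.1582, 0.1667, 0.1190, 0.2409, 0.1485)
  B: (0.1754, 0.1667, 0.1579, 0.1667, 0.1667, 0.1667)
B

Both distributions are close to uniform, making this a harder comparison.

H(A) = 2.5513 bits
H(B) = 2.5843 bits

The distribution closer to uniform has higher entropy.
Answer: B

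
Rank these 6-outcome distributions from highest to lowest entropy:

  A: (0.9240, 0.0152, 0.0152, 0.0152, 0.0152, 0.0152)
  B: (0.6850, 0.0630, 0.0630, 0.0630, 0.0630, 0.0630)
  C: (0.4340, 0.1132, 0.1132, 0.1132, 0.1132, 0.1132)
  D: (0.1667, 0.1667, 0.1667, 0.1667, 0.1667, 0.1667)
D > C > B > A

Key insight: Entropy is maximized by uniform distributions and minimized by concentrated distributions.

Entropies:
  H(A) = 0.5644 bits
  H(B) = 1.6303 bits
  H(C) = 2.3016 bits
  H(D) = 2.5850 bits

Ranking: D > C > B > A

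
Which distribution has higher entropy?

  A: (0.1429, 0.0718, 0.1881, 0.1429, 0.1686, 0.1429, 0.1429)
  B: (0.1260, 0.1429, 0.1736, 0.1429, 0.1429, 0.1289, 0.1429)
B

Both distributions are close to uniform, making this a harder comparison.

H(A) = 2.7636 bits
H(B) = 2.8004 bits

The distribution closer to uniform has higher entropy.
Answer: B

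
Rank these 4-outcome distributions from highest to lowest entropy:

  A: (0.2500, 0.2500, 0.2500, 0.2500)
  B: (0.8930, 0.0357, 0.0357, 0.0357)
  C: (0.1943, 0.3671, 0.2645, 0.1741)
A > C > B

Key insight: Entropy is maximized by uniform distributions and minimized by concentrated distributions.

- Uniform distributions have maximum entropy log₂(4) = 2.0000 bits
- The more "peaked" or concentrated a distribution, the lower its entropy

Entropies:
  H(A) = 2.0000 bits
  H(B) = 0.6604 bits
  H(C) = 1.9366 bits

Ranking: A > C > B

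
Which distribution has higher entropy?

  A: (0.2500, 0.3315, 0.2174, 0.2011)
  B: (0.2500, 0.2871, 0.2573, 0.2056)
B

Both distributions are close to uniform, making this a harder comparison.

H(A) = 1.9720 bits
H(B) = 1.9900 bits

The distribution closer to uniform has higher entropy.
Answer: B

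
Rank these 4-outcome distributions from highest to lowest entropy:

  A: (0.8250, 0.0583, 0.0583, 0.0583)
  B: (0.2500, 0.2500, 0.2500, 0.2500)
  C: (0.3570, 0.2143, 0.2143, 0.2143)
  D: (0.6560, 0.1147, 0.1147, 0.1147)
B > C > D > A

Key insight: Entropy is maximized by uniform distributions and minimized by concentrated distributions.

Entropies:
  H(A) = 0.9464 bits
  H(B) = 2.0000 bits
  H(C) = 1.9593 bits
  H(D) = 1.4738 bits

Ranking: B > C > D > A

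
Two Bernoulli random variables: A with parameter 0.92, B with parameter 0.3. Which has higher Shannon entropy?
B

For binary distributions, entropy is maximized at p=0.5 and decreases as p moves toward 0 or 1.

H(A) = H(0.92) = 0.4022 bits
H(B) = H(0.3) = 0.8813 bits

Distribution B (p=0.3) is closer to uniform (p=0.5), so it has higher entropy.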